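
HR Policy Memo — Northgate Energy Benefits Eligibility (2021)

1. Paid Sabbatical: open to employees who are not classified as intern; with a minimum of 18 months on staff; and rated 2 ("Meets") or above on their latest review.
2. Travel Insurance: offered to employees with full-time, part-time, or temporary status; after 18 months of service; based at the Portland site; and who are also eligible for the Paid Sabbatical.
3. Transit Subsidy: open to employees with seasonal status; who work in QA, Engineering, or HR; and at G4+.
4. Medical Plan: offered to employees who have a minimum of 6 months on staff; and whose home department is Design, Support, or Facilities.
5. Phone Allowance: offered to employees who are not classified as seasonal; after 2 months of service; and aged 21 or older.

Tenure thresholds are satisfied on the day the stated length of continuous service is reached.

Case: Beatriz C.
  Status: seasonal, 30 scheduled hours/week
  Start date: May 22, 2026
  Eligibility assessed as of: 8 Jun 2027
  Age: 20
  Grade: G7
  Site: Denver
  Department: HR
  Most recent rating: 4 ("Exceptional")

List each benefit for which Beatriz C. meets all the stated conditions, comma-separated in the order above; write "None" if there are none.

Transit Subsidy

Service from May 22, 2026 to 8 Jun 2027: 382 days.
Paid Sabbatical — status seasonal ✓ (not excluded); service 382 days < 18 months (≈540 days) ✗ → not eligible.
Travel Insurance — status seasonal ✗ (requires full-time, part-time, or temporary) → not eligible.
Transit Subsidy — status seasonal ✓; dept HR ✓; grade G7 ≥ G4 ✓ → eligible.
Medical Plan — service 382 days ≥ 6 months (≈180 days) ✓; dept HR ✗ → not eligible.
Phone Allowance — status seasonal ✗ (excluded) → not eligible.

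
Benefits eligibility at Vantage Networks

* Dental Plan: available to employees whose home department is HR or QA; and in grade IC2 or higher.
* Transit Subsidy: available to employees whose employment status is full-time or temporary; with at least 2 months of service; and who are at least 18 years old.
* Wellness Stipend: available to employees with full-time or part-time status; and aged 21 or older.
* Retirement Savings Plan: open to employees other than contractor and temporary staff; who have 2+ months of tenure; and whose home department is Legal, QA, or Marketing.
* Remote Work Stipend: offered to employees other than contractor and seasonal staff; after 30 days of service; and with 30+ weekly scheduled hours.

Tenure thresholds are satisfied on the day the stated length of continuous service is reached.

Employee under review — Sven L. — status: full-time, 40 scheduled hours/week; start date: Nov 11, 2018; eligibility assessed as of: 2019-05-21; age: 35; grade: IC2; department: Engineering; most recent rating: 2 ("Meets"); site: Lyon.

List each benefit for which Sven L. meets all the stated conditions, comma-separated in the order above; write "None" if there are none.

Service from Nov 11, 2018 to 2019-05-21: 191 days.
Dental Plan — dept Engineering ✗ → not eligible.
Transit Subsidy — status full-time ✓; service 191 days ≥ 2 months (≈60 days) ✓; age 35 ≥ 18 ✓ → eligible.
Wellness Stipend — status full-time ✓; age 35 ≥ 21 ✓ → eligible.
Retirement Savings Plan — status full-time ✓ (not excluded); service 191 days ≥ 2 months (≈60 days) ✓; dept Engineering ✗ → not eligible.
Remote Work Stipend — status full-time ✓ (not excluded); service 191 days ≥ 30 days ✓; 40 hrs/wk ≥ 30 ✓ → eligible.

Transit Subsidy, Wellness Stipend, Remote Work Stipend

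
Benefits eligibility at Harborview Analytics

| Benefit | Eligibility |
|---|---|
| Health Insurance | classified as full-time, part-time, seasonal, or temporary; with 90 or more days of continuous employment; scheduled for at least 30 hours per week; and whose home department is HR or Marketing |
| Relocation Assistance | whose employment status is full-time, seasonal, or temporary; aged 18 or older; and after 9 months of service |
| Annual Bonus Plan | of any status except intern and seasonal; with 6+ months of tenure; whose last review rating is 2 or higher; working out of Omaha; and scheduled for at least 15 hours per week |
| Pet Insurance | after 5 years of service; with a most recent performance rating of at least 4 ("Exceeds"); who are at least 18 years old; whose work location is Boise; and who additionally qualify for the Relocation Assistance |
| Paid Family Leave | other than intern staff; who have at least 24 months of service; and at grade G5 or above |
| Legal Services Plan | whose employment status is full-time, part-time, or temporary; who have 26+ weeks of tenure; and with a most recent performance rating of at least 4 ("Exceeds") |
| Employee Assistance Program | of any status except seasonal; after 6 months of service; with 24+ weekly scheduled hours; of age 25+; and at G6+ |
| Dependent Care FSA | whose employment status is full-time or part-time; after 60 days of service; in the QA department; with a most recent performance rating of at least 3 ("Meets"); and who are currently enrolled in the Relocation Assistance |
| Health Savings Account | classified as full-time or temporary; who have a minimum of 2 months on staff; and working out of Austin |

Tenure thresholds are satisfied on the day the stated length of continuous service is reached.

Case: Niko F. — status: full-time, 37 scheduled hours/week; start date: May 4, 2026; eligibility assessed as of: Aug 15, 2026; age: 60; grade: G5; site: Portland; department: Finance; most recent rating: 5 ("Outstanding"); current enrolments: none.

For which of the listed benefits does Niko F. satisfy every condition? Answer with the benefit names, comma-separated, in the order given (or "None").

None

Service from May 4, 2026 to Aug 15, 2026: 103 days.
Health Insurance — status full-time ✓; service 103 days ≥ 90 days ✓; 37 hrs/wk ≥ 30 ✓; dept Finance ✗ → not eligible.
Relocation Assistance — status full-time ✓; age 60 ≥ 18 ✓; service 103 days < 9 months (≈270 days) ✗ → not eligible.
Annual Bonus Plan — status full-time ✓ (not excluded); service 103 days < 6 months (≈180 days) ✗ → not eligible.
Pet Insurance — service 103 days < 5 years (≈1825 days) ✗ → not eligible.
Paid Family Leave — status full-time ✓ (not excluded); service 103 days < 24 months (≈720 days) ✗ → not eligible.
Legal Services Plan — status full-time ✓; service 103 days < 26 weeks (≈182 days) ✗ → not eligible.
Employee Assistance Program — status full-time ✓ (not excluded); service 103 days < 6 months (≈180 days) ✗ → not eligible.
Dependent Care FSA — status full-time ✓; service 103 days ≥ 60 days ✓; dept Finance ✗ → not eligible.
Health Savings Account — status full-time ✓; service 103 days ≥ 2 months (≈60 days) ✓; site Portland ✗ (not Austin) → not eligible.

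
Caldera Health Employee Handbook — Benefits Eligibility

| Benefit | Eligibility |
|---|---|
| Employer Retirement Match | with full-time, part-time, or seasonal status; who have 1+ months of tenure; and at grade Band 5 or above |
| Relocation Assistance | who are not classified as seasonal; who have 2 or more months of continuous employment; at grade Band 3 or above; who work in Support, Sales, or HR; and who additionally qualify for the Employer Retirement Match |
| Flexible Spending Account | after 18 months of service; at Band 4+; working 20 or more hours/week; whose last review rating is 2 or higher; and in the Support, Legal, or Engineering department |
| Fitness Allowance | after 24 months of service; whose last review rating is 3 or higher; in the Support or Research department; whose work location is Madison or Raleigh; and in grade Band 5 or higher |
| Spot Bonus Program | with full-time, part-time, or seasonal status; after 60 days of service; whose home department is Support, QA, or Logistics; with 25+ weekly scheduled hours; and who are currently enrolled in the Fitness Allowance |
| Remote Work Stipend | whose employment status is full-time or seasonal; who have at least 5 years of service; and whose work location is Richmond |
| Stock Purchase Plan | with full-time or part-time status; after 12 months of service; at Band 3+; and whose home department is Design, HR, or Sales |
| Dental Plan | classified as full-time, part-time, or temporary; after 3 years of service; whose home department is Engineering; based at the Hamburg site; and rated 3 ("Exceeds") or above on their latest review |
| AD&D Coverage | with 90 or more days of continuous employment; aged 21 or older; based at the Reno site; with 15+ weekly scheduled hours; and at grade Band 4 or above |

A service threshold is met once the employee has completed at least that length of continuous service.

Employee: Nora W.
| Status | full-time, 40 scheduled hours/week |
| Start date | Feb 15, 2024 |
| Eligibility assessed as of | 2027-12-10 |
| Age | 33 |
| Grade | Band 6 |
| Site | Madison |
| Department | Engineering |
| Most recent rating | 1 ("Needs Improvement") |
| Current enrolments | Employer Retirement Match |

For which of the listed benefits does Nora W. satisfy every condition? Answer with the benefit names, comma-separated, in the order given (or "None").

Service from Feb 15, 2024 to 2027-12-10: 1394 days.
Employer Retirement Match — status full-time ✓; service 1394 days ≥ 1 month (≈30 days) ✓; grade Band 6 ≥ Band 5 ✓ → eligible.
Relocation Assistance — status full-time ✓ (not excluded); service 1394 days ≥ 2 months (≈60 days) ✓; grade Band 6 ≥ Band 3 ✓; dept Engineering ✗ → not eligible.
Flexible Spending Account — service 1394 days ≥ 18 months (≈540 days) ✓; grade Band 6 ≥ Band 4 ✓; 40 hrs/wk ≥ 20 ✓; rating 1 < 2 ✗ → not eligible.
Fitness Allowance — service 1394 days ≥ 24 months (≈720 days) ✓; rating 1 < 3 ✗ → not eligible.
Spot Bonus Program — status full-time ✓; service 1394 days ≥ 60 days ✓; dept Engineering ✗ → not eligible.
Remote Work Stipend — status full-time ✓; service 1394 days < 5 years (≈1825 days) ✗ → not eligible.
Stock Purchase Plan — status full-time ✓; service 1394 days ≥ 12 months (≈360 days) ✓; grade Band 6 ≥ Band 3 ✓; dept Engineering ✗ → not eligible.
Dental Plan — status full-time ✓; service 1394 days ≥ 3 years (≈1095 days) ✓; dept Engineering ✓; site Madison ✗ (not Hamburg) → not eligible.
AD&D Coverage — service 1394 days ≥ 90 days ✓; age 33 ≥ 21 ✓; site Madison ✗ (not Reno) → not eligible.

Employer Retirement Match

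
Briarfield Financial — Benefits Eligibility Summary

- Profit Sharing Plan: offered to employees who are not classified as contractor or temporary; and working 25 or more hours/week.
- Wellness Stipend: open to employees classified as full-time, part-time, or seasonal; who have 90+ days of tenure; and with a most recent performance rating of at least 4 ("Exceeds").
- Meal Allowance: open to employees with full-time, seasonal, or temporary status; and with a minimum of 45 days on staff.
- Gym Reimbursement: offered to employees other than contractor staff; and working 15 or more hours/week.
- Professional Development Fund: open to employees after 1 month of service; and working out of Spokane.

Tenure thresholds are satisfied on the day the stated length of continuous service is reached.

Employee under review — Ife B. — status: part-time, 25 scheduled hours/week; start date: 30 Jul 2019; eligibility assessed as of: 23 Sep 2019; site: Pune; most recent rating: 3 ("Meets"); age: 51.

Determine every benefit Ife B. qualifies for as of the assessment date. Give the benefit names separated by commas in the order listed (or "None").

Service from 30 Jul 2019 to 23 Sep 2019: 55 days.
Profit Sharing Plan — status part-time ✓ (not excluded); 25 hrs/wk ≥ 25 ✓ → eligible.
Wellness Stipend — status part-time ✓; service 55 days < 90 days ✗ → not eligible.
Meal Allowance — status part-time ✗ (requires full-time, seasonal, or temporary) → not eligible.
Gym Reimbursement — status part-time ✓ (not excluded); 25 hrs/wk ≥ 15 ✓ → eligible.
Professional Development Fund — service 55 days ≥ 1 month (≈30 days) ✓; site Pune ✗ (not Spokane) → not eligible.

Profit Sharing Plan, Gym Reimbursement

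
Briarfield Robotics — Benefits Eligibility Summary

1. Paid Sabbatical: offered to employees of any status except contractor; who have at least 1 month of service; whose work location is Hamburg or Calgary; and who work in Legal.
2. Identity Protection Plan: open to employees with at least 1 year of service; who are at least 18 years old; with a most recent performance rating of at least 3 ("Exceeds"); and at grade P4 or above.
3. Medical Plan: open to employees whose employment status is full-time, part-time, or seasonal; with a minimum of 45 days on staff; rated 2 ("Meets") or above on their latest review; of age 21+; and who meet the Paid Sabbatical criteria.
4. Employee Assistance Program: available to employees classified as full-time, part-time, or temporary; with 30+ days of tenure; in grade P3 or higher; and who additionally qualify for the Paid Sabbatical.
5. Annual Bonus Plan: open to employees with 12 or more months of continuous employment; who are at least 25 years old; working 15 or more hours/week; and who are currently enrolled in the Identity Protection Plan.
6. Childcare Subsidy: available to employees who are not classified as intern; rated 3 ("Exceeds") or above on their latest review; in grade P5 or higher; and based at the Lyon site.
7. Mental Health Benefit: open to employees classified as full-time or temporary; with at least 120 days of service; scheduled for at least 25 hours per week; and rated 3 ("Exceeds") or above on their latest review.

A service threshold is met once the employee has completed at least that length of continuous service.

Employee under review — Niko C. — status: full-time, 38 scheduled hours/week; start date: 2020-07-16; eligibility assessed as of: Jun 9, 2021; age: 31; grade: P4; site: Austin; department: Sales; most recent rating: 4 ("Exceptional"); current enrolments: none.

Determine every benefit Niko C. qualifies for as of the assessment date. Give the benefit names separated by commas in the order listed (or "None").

Mental Health Benefit

Service from 2020-07-16 to Jun 9, 2021: 328 days.
Paid Sabbatical — status full-time ✓ (not excluded); service 328 days ≥ 1 month (≈30 days) ✓; site Austin ✗ (not Hamburg or Calgary) → not eligible.
Identity Protection Plan — service 328 days < 1 year (≈365 days) ✗ → not eligible.
Medical Plan — status full-time ✓; service 328 days ≥ 45 days ✓; rating 4 ≥ 2 ✓; age 31 ≥ 21 ✓; not eligible for Paid Sabbatical ✗ → not eligible.
Employee Assistance Program — status full-time ✓; service 328 days ≥ 30 days ✓; grade P4 ≥ P3 ✓; not eligible for Paid Sabbatical ✗ → not eligible.
Annual Bonus Plan — service 328 days < 12 months (≈360 days) ✗ → not eligible.
Childcare Subsidy — status full-time ✓ (not excluded); rating 4 ≥ 3 ✓; grade P4 < P5 ✗ → not eligible.
Mental Health Benefit — status full-time ✓; service 328 days ≥ 120 days ✓; 38 hrs/wk ≥ 25 ✓; rating 4 ≥ 3 ✓ → eligible.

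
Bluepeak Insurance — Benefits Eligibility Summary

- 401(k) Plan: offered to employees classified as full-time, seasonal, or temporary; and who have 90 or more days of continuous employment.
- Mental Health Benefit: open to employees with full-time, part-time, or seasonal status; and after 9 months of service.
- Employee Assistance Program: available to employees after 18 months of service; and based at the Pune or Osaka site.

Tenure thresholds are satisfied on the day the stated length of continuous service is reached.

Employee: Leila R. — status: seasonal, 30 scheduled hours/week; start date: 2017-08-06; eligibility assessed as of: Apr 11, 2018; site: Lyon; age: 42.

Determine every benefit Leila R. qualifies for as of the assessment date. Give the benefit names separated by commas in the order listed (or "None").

Service from 2017-08-06 to Apr 11, 2018: 248 days.
401(k) Plan — status seasonal ✓; service 248 days ≥ 90 days ✓ → eligible.
Mental Health Benefit — status seasonal ✓; service 248 days < 9 months (≈270 days) ✗ → not eligible.
Employee Assistance Program — service 248 days < 18 months (≈540 days) ✗ → not eligible.

401(k) Plan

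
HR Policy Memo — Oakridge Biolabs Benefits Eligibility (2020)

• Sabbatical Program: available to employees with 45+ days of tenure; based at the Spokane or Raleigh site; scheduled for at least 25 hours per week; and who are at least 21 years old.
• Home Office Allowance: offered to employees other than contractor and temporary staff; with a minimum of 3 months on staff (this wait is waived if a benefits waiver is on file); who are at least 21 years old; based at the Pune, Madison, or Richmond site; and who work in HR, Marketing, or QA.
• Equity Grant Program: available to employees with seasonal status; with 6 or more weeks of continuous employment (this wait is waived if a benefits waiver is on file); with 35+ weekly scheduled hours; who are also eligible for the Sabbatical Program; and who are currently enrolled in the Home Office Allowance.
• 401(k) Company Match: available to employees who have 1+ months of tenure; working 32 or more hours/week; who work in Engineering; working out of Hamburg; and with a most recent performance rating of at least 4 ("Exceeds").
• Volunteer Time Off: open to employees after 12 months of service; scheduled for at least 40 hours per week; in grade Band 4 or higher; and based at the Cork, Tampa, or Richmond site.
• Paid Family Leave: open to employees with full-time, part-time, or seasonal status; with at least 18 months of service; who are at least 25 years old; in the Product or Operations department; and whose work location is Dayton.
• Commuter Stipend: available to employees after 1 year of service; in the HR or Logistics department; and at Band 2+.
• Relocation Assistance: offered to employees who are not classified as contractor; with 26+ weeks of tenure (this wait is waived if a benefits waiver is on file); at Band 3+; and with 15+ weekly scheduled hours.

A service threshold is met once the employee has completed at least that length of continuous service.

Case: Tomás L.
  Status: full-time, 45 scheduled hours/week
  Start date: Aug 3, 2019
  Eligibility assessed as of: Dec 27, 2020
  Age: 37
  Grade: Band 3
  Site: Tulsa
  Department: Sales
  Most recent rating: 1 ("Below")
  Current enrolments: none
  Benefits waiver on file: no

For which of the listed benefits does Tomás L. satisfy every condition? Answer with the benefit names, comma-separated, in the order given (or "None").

Relocation Assistance

Service from Aug 3, 2019 to Dec 27, 2020: 512 days.
Sabbatical Program — service 512 days ≥ 45 days ✓; site Tulsa ✗ (not Spokane or Raleigh) → not eligible.
Home Office Allowance — status full-time ✓ (not excluded); no waiver, service 512 days ≥ 3 months (≈90 days) ✓; age 37 ≥ 21 ✓; site Tulsa ✗ (not Pune, Madison, or Richmond) → not eligible.
Equity Grant Program — status full-time ✗ (requires seasonal) → not eligible.
401(k) Company Match — service 512 days ≥ 1 month (≈30 days) ✓; 45 hrs/wk ≥ 32 ✓; dept Sales ✗ → not eligible.
Volunteer Time Off — service 512 days ≥ 12 months (≈360 days) ✓; 45 hrs/wk ≥ 40 ✓; grade Band 3 < Band 4 ✗ → not eligible.
Paid Family Leave — status full-time ✓; service 512 days < 18 months (≈540 days) ✗ → not eligible.
Commuter Stipend — service 512 days ≥ 1 year (≈365 days) ✓; dept Sales ✗ → not eligible.
Relocation Assistance — status full-time ✓ (not excluded); no waiver, service 512 days ≥ 26 weeks (≈182 days) ✓; grade Band 3 ≥ Band 3 ✓; 45 hrs/wk ≥ 15 ✓ → eligible.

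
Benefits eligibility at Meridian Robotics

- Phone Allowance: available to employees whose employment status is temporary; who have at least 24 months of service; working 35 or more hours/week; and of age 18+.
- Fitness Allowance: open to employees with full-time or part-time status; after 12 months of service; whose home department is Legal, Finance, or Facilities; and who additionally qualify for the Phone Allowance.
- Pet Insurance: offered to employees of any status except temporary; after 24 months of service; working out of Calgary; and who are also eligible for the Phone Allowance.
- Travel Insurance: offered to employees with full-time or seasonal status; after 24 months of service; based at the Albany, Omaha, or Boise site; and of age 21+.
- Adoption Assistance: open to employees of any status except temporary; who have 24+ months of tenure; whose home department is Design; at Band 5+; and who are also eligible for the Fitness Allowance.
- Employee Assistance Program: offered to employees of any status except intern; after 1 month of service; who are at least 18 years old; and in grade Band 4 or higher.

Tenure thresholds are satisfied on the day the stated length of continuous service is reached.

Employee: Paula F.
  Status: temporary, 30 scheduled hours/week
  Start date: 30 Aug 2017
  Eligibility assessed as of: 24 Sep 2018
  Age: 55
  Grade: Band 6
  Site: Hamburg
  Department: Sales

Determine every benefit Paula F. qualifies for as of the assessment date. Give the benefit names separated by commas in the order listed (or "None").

Employee Assistance Program

Service from 30 Aug 2017 to 24 Sep 2018: 390 days.
Phone Allowance — status temporary ✓; service 390 days < 24 months (≈720 days) ✗ → not eligible.
Fitness Allowance — status temporary ✗ (requires full-time or part-time) → not eligible.
Pet Insurance — status temporary ✗ (excluded) → not eligible.
Travel Insurance — status temporary ✗ (requires full-time or seasonal) → not eligible.
Adoption Assistance — status temporary ✗ (excluded) → not eligible.
Employee Assistance Program — status temporary ✓ (not excluded); service 390 days ≥ 1 month (≈30 days) ✓; age 55 ≥ 18 ✓; grade Band 6 ≥ Band 4 ✓ → eligible.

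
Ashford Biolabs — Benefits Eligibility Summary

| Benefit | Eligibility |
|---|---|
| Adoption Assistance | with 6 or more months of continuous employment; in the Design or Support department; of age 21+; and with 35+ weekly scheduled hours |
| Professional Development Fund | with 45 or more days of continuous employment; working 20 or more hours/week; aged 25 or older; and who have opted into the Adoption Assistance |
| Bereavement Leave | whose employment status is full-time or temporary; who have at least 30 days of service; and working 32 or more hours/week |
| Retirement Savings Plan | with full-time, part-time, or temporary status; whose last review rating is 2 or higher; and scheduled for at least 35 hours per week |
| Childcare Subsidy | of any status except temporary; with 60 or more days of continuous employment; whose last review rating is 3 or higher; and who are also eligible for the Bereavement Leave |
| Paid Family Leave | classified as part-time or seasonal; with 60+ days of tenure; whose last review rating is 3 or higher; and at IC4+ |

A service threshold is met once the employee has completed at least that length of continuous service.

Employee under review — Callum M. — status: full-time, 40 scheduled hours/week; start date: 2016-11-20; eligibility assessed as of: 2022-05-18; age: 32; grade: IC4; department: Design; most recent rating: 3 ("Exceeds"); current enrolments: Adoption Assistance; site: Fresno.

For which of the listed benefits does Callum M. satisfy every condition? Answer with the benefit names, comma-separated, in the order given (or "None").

Adoption Assistance, Professional Development Fund, Bereavement Leave, Retirement Savings Plan, Childcare Subsidy

Service from 2016-11-20 to 2022-05-18: 2005 days.
Adoption Assistance — service 2005 days ≥ 6 months (≈180 days) ✓; dept Design ✓; age 32 ≥ 21 ✓; 40 hrs/wk ≥ 35 ✓ → eligible.
Professional Development Fund — service 2005 days ≥ 45 days ✓; 40 hrs/wk ≥ 20 ✓; age 32 ≥ 25 ✓; enrolled in Adoption Assistance ✓ → eligible.
Bereavement Leave — status full-time ✓; service 2005 days ≥ 30 days ✓; 40 hrs/wk ≥ 32 ✓ → eligible.
Retirement Savings Plan — status full-time ✓; rating 3 ≥ 2 ✓; 40 hrs/wk ≥ 35 ✓ → eligible.
Childcare Subsidy — status full-time ✓ (not excluded); service 2005 days ≥ 60 days ✓; rating 3 ≥ 3 ✓; eligible for Bereavement Leave ✓ → eligible.
Paid Family Leave — status full-time ✗ (requires part-time or seasonal) → not eligible.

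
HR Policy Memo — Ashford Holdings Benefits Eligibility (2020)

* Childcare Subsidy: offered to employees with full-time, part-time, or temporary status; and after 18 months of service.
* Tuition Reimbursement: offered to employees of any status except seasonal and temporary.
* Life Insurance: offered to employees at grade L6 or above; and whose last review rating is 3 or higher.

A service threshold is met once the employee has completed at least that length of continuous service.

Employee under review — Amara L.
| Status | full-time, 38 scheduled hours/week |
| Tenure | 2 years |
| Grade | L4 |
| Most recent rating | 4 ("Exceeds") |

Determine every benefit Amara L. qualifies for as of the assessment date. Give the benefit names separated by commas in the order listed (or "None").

Childcare Subsidy, Tuition Reimbursement

Childcare Subsidy — status full-time ✓; service 2 years ≥ 18 months (≈540 days) ✓ → eligible.
Tuition Reimbursement — status full-time ✓ (not excluded) → eligible.
Life Insurance — grade L4 < L6 ✗ → not eligible.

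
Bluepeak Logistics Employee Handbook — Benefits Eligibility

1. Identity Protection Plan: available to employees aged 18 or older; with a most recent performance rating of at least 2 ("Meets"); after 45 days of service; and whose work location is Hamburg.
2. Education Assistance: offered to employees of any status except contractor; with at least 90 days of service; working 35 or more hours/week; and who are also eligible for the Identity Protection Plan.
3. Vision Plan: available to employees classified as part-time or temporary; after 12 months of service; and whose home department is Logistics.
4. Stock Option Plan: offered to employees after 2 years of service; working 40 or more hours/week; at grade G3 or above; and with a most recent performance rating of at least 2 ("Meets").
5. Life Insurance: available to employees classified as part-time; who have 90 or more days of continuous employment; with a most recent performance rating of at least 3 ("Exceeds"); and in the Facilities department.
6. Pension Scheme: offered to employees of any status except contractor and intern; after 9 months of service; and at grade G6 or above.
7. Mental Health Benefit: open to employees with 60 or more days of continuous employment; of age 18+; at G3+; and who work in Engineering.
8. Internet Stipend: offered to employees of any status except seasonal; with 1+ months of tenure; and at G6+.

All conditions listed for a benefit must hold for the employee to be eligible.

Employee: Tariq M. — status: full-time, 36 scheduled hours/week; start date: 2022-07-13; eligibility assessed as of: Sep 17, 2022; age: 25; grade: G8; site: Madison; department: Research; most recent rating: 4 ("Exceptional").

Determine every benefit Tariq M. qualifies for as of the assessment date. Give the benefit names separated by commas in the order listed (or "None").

Internet Stipend

Service from 2022-07-13 to Sep 17, 2022: 66 days.
Identity Protection Plan — age 25 ≥ 18 ✓; rating 4 ≥ 2 ✓; service 66 days ≥ 45 days ✓; site Madison ✗ (not Hamburg) → not eligible.
Education Assistance — status full-time ✓ (not excluded); service 66 days < 90 days ✗ → not eligible.
Vision Plan — status full-time ✗ (requires part-time or temporary) → not eligible.
Stock Option Plan — service 66 days < 2 years (≈730 days) ✗ → not eligible.
Life Insurance — status full-time ✗ (requires part-time) → not eligible.
Pension Scheme — status full-time ✓ (not excluded); service 66 days < 9 months (≈270 days) ✗ → not eligible.
Mental Health Benefit — service 66 days ≥ 60 days ✓; age 25 ≥ 18 ✓; grade G8 ≥ G3 ✓; dept Research ✗ → not eligible.
Internet Stipend — status full-time ✓ (not excluded); service 66 days ≥ 1 month (≈30 days) ✓; grade G8 ≥ G6 ✓ → eligible.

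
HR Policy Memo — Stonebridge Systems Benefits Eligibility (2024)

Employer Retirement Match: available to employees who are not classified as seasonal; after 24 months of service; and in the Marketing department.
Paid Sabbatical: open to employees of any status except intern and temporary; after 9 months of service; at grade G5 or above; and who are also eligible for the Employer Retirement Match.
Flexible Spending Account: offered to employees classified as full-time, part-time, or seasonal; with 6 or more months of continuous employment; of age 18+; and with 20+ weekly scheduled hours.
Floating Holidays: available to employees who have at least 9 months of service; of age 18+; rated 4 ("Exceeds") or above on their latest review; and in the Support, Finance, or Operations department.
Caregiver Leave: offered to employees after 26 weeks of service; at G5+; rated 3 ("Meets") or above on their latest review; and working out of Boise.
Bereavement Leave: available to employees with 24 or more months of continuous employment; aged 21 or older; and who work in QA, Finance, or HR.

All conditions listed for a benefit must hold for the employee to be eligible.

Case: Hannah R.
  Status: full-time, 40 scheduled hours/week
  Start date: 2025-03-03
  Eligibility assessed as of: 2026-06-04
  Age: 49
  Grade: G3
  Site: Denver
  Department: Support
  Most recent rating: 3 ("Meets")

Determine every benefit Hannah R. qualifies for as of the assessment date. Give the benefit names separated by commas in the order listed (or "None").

Service from 2025-03-03 to 2026-06-04: 458 days.
Employer Retirement Match — status full-time ✓ (not excluded); service 458 days < 24 months (≈720 days) ✗ → not eligible.
Paid Sabbatical — status full-time ✓ (not excluded); service 458 days ≥ 9 months (≈270 days) ✓; grade G3 < G5 ✗ → not eligible.
Flexible Spending Account — status full-time ✓; service 458 days ≥ 6 months (≈180 days) ✓; age 49 ≥ 18 ✓; 40 hrs/wk ≥ 20 ✓ → eligible.
Floating Holidays — service 458 days ≥ 9 months (≈270 days) ✓; age 49 ≥ 18 ✓; rating 3 < 4 ✗ → not eligible.
Caregiver Leave — service 458 days ≥ 26 weeks (≈182 days) ✓; grade G3 < G5 ✗ → not eligible.
Bereavement Leave — service 458 days < 24 months (≈720 days) ✗ → not eligible.

Flexible Spending Account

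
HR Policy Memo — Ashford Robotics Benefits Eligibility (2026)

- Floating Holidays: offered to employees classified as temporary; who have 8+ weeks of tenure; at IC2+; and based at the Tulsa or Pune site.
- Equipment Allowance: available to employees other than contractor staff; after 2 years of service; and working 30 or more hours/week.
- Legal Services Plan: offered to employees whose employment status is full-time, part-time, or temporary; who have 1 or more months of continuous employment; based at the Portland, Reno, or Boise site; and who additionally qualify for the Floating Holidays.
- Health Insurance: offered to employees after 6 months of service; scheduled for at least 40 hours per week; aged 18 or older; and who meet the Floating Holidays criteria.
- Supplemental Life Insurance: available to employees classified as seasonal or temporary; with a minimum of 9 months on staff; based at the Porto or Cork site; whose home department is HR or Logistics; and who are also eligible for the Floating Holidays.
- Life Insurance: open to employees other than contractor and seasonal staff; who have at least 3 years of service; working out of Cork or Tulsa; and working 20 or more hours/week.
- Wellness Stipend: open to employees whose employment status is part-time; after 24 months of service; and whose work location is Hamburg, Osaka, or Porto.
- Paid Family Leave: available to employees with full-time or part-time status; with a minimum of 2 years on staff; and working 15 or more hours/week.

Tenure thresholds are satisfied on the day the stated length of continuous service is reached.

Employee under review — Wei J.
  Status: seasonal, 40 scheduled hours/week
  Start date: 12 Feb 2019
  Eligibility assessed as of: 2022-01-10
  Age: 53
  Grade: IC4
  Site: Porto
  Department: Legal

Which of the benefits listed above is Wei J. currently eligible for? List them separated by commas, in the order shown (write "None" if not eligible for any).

Equipment Allowance

Service from 12 Feb 2019 to 2022-01-10: 1063 days.
Floating Holidays — status seasonal ✗ (requires temporary) → not eligible.
Equipment Allowance — status seasonal ✓ (not excluded); service 1063 days ≥ 2 years (≈730 days) ✓; 40 hrs/wk ≥ 30 ✓ → eligible.
Legal Services Plan — status seasonal ✗ (requires full-time, part-time, or temporary) → not eligible.
Health Insurance — service 1063 days ≥ 6 months (≈180 days) ✓; 40 hrs/wk ≥ 40 ✓; age 53 ≥ 18 ✓; not eligible for Floating Holidays ✗ → not eligible.
Supplemental Life Insurance — status seasonal ✓; service 1063 days ≥ 9 months (≈270 days) ✓; site Porto ✓; dept Legal ✗ → not eligible.
Life Insurance — status seasonal ✗ (excluded) → not eligible.
Wellness Stipend — status seasonal ✗ (requires part-time) → not eligible.
Paid Family Leave — status seasonal ✗ (requires full-time or part-time) → not eligible.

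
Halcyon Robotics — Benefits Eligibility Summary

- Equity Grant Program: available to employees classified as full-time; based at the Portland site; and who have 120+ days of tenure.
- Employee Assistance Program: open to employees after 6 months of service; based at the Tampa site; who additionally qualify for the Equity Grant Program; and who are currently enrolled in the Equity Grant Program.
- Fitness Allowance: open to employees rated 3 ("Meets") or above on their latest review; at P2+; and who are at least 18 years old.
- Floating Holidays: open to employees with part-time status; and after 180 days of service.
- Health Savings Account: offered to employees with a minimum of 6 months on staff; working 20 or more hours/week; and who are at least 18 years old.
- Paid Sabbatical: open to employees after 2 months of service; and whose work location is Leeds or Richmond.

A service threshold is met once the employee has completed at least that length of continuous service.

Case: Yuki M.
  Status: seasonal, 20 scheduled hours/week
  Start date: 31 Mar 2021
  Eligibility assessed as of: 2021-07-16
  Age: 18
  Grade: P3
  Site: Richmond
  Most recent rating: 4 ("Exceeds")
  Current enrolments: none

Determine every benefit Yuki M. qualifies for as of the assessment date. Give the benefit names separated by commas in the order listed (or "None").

Fitness Allowance, Paid Sabbatical

Service from 31 Mar 2021 to 2021-07-16: 107 days.
Equity Grant Program — status seasonal ✗ (requires full-time) → not eligible.
Employee Assistance Program — service 107 days < 6 months (≈180 days) ✗ → not eligible.
Fitness Allowance — rating 4 ≥ 3 ✓; grade P3 ≥ P2 ✓; age 18 ≥ 18 ✓ → eligible.
Floating Holidays — status seasonal ✗ (requires part-time) → not eligible.
Health Savings Account — service 107 days < 6 months (≈180 days) ✗ → not eligible.
Paid Sabbatical — service 107 days ≥ 2 months (≈60 days) ✓; site Richmond ✓ → eligible.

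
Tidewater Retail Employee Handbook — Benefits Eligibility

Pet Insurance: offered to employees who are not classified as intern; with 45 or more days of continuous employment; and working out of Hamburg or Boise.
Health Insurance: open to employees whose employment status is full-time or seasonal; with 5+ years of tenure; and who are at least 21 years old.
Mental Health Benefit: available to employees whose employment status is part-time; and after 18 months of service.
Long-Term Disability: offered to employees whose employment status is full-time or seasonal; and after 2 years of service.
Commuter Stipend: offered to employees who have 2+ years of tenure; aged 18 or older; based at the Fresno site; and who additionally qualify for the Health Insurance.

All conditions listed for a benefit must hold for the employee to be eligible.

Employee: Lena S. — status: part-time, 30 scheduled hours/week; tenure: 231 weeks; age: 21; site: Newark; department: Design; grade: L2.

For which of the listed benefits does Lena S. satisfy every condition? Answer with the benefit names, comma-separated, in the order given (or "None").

Pet Insurance — status part-time ✓ (not excluded); service 231 weeks ≥ 45 days ✓; site Newark ✗ (not Hamburg or Boise) → not eligible.
Health Insurance — status part-time ✗ (requires full-time or seasonal) → not eligible.
Mental Health Benefit — status part-time ✓; service 231 weeks ≥ 18 months (≈540 days) ✓ → eligible.
Long-Term Disability — status part-time ✗ (requires full-time or seasonal) → not eligible.
Commuter Stipend — service 231 weeks ≥ 2 years (≈730 days) ✓; age 21 ≥ 18 ✓; site Newark ✗ (not Fresno) → not eligible.

Mental Health Benefit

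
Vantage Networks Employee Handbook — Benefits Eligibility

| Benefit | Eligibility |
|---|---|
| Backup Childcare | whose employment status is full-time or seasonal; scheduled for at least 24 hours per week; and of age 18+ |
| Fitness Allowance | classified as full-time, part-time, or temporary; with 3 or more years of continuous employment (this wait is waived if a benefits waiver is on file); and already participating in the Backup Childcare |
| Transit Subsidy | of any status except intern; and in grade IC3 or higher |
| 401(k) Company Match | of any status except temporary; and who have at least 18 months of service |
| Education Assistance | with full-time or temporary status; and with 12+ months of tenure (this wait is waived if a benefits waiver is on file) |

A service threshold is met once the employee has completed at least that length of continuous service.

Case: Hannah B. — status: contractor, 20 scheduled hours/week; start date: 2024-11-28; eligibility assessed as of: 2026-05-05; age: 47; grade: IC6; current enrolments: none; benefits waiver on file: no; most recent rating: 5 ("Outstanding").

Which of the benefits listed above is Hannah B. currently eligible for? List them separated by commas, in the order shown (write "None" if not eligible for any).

Service from 2024-11-28 to 2026-05-05: 523 days.
Backup Childcare — status contractor ✗ (requires full-time or seasonal) → not eligible.
Fitness Allowance — status contractor ✗ (requires full-time, part-time, or temporary) → not eligible.
Transit Subsidy — status contractor ✓ (not excluded); grade IC6 ≥ IC3 ✓ → eligible.
401(k) Company Match — status contractor ✓ (not excluded); service 523 days < 18 months (≈540 days) ✗ → not eligible.
Education Assistance — status contractor ✗ (requires full-time or temporary) → not eligible.

Transit Subsidy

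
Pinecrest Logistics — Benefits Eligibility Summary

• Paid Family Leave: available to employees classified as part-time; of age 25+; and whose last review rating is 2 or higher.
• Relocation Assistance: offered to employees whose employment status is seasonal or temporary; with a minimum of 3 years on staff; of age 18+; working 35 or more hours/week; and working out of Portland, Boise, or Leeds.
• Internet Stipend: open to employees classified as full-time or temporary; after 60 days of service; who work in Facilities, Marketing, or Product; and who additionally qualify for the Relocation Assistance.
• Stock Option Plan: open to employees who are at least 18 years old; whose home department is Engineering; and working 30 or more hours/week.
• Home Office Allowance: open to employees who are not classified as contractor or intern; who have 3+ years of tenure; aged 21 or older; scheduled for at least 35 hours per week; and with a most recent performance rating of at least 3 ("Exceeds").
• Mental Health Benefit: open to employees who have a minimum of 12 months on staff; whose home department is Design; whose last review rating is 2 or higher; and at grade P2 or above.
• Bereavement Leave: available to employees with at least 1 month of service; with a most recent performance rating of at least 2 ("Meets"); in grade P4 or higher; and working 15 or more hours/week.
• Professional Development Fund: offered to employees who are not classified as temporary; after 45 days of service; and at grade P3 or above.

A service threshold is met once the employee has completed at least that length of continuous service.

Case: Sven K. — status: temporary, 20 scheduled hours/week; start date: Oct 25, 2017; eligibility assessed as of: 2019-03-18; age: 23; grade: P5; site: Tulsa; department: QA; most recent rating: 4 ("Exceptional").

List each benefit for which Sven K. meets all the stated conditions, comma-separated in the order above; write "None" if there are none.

Service from Oct 25, 2017 to 2019-03-18: 509 days.
Paid Family Leave — status temporary ✗ (requires part-time) → not eligible.
Relocation Assistance — status temporary ✓; service 509 days < 3 years (≈1095 days) ✗ → not eligible.
Internet Stipend — status temporary ✓; service 509 days ≥ 60 days ✓; dept QA ✗ → not eligible.
Stock Option Plan — age 23 ≥ 18 ✓; dept QA ✗ → not eligible.
Home Office Allowance — status temporary ✓ (not excluded); service 509 days < 3 years (≈1095 days) ✗ → not eligible.
Mental Health Benefit — service 509 days ≥ 12 months (≈360 days) ✓; dept QA ✗ → not eligible.
Bereavement Leave — service 509 days ≥ 1 month (≈30 days) ✓; rating 4 ≥ 2 ✓; grade P5 ≥ P4 ✓; 20 hrs/wk ≥ 15 ✓ → eligible.
Professional Development Fund — status temporary ✗ (excluded) → not eligible.

Bereavement Leave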